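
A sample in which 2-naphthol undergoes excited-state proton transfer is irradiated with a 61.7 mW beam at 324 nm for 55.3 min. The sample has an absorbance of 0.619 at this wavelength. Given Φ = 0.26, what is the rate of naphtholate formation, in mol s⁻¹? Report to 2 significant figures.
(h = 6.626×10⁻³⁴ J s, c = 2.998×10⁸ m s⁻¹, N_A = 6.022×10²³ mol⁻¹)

3.3×10⁻⁸ mol s⁻¹

Photon energy at 324 nm: hc/λ = (6.626×10⁻³⁴)(2.998×10⁸)/(324×10⁻⁹) = 6.131×10⁻¹⁹ J.
Energy delivered: (61.7 mW)(3318 s) = 204.7 J.
Photons incident: 204.7 / 6.131×10⁻¹⁹ = 3.339×10²⁰, i.e. 3.339×10²⁰/6.022×10²³ = 5.545×10⁻⁴ mol.
Fraction absorbed: 1 − 10^(−0.619) = 0.7596.
Photons absorbed: 0.7596 × 5.545×10⁻⁴ = 4.212×10⁻⁴ mol.
Product formed: 0.26 × 4.212×10⁻⁴ = 1.095×10⁻⁴ mol.
Rate: 1.095×10⁻⁴ / 3318 s = 3.3×10⁻⁸ mol s⁻¹.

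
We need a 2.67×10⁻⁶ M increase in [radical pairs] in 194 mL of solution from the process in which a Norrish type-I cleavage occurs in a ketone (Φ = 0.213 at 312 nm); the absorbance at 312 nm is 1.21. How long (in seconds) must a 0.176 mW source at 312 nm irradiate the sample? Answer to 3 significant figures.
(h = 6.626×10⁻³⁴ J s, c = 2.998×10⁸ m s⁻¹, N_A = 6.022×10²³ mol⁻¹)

t ≈ 5650 s

Product: (2.67×10⁻⁶ M)(0.194 L) = 5.180×10⁻⁷ mol.
Photons that must be absorbed: 5.180×10⁻⁷ / 0.213 = 2.432×10⁻⁶ mol.
Fraction absorbed: 1 − 10^(−1.21) = 0.9383.
Incident photons needed: 2.432×10⁻⁶ / 0.9383 = 2.592×10⁻⁶ mol.
Photon energy: hc/λ = 6.367×10⁻¹⁹ J; per mole, 3.834×10⁵ J mol⁻¹.
Energy required: 2.592×10⁻⁶ × 3.834×10⁵ = 0.9938 J.
Time: 0.9938 J / 0.000176 W = 5650 s.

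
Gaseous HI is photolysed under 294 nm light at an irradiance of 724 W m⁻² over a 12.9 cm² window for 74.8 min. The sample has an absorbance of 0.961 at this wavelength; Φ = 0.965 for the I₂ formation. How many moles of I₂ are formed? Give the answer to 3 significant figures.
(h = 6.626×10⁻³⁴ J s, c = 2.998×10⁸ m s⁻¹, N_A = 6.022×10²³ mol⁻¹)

Photon energy at 294 nm: hc/λ = (6.626×10⁻³⁴)(2.998×10⁸)/(294×10⁻⁹) = 6.757×10⁻¹⁹ J.
Energy delivered: (724 W m⁻²)(12.9×10⁻⁴ m²)(4488 s) = 4192 J.
Photons incident: 4192 / 6.757×10⁻¹⁹ = 6.204×10²¹, i.e. 6.204×10²¹/6.022×10²³ = 0.01030 mol.
Fraction absorbed: 1 − 10^(−0.961) = 0.8906.
Photons absorbed: 0.8906 × 0.01030 = 0.009173 mol.
Product: Φ × n_abs = 0.965 × 0.009173 = 0.008852 mol.

0.00885 mol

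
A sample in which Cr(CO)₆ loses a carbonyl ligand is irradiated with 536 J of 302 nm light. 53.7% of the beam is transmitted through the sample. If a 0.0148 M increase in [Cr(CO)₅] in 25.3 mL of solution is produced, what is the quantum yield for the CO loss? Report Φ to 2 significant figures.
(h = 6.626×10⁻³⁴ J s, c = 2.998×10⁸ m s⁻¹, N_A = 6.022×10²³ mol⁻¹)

Product: (0.0148 M)(0.0253 L) = 3.744×10⁻⁴ mol.
Photon energy at 302 nm: hc/λ = (6.626×10⁻³⁴)(2.998×10⁸)/(302×10⁻⁹) = 6.578×10⁻¹⁹ J.
Photons incident: 536 / 6.578×10⁻¹⁹ = 8.148×10²⁰, i.e. 8.148×10²⁰/6.022×10²³ = 0.001353 mol.
Fraction absorbed: 1 − 53.7/100 = 0.4630.
Photons absorbed: 0.4630 × 0.001353 = 6.264×10⁻⁴ mol.
Φ = 3.744×10⁻⁴ mol / 6.264×10⁻⁴ mol photons = 0.60.

Φ = 0.60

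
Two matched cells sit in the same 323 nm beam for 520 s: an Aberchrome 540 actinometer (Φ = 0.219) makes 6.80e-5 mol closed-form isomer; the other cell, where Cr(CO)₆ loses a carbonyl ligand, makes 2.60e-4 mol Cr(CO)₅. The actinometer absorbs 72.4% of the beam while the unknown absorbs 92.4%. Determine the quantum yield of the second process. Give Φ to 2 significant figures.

Photons absorbed by the actinometer: 6.80e-5 / 0.219 = 3.105e-4 mol.
Incident flux: 3.105e-4 / 0.724 = 4.289e-4 einstein.
Absorbed by unknown: 0.924 × 4.289e-4 = 3.963e-4 mol.
Φ(unknown) = 2.60e-4 / 3.963e-4 = 0.66.

Φ = 0.66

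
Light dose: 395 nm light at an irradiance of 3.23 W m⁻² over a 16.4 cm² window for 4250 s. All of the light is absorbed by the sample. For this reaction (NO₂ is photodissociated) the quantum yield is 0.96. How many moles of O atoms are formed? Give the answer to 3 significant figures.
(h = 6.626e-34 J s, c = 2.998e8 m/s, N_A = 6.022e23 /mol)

Photon energy at 395 nm: hc/λ = (6.626e-34)(2.998e8)/(395e-9) = 5.029e-19 J.
Energy delivered: (3.23 W m⁻²)(16.4e-4 m²)(4250 s) = 22.51 J.
Photons incident: 22.51 / 5.029e-19 = 4.476e19, i.e. 4.476e19/6.022e23 = 7.433e-5 mol.
Product: Φ × n_abs = 0.96 × 7.433e-5 = 7.136e-5 mol.

7.14e-5 mol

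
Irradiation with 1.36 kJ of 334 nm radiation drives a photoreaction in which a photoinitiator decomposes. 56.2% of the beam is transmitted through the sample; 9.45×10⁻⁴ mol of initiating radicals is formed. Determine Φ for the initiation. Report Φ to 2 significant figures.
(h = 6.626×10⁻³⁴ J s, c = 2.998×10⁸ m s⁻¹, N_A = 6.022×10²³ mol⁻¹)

Photon energy at 334 nm: hc/λ = (6.626×10⁻³⁴)(2.998×10⁸)/(334×10⁻⁹) = 5.948×10⁻¹⁹ J.
Incident energy: 1.36 kJ = 1360 J.
Photons incident: 1360 / 5.948×10⁻¹⁹ = 2.286×10²¹, i.e. 2.286×10²¹/6.022×10²³ = 0.003796 mol.
Fraction absorbed: 1 − 56.2/100 = 0.4380.
Photons absorbed: 0.4380 × 0.003796 = 0.001663 mol.
Φ = 9.45×10⁻⁴ mol / 0.001663 mol photons = 0.57.

Φ = 0.57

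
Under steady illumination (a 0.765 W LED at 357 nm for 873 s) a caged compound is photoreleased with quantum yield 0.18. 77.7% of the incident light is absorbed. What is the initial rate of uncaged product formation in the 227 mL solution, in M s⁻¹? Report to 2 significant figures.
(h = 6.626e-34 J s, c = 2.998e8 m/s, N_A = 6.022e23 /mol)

1.4e-6 M s⁻¹

Photon energy at 357 nm: hc/λ = (6.626e-34)(2.998e8)/(357e-9) = 5.564e-19 J.
Energy delivered: (0.765 W)(873 s) = 667.8 J.
Photons incident: 667.8 / 5.564e-19 = 1.200e21, i.e. 1.200e21/6.022e23 = 0.001993 mol.
Photons absorbed: 0.777 × 0.001993 = 0.001549 mol.
Product formed: 0.18 × 0.001549 = 2.788e-4 mol.
Rate: 2.788e-4 mol / (873 s × 0.227 L) = 1.4e-6 M s⁻¹.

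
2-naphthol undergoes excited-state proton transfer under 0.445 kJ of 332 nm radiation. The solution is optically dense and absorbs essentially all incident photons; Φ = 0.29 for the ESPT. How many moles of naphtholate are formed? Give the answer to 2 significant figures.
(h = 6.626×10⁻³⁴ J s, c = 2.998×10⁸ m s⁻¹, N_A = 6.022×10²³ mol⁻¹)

3.6×10⁻⁴ mol

Photon energy at 332 nm: hc/λ = (6.626×10⁻³⁴)(2.998×10⁸)/(332×10⁻⁹) = 5.983×10⁻¹⁹ J.
Incident energy: 0.445 kJ = 445 J.
Photons incident: 445 / 5.983×10⁻¹⁹ = 7.438×10²⁰, i.e. 7.438×10²⁰/6.022×10²³ = 0.001235 mol.
Product: Φ × n_abs = 0.29 × 0.001235 = 3.581×10⁻⁴ mol.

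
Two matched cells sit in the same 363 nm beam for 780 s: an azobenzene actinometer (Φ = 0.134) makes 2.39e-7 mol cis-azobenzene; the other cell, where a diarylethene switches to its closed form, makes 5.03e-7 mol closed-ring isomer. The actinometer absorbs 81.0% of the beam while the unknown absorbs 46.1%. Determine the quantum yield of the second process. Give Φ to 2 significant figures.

Φ = 0.50

Photons absorbed by the actinometer: 2.39e-7 / 0.134 = 1.784e-6 mol.
Incident flux: 1.784e-6 / 0.810 = 2.202e-6 einstein.
Absorbed by unknown: 0.461 × 2.202e-6 = 1.015e-6 mol.
Φ(unknown) = 5.03e-7 / 1.015e-6 = 0.50.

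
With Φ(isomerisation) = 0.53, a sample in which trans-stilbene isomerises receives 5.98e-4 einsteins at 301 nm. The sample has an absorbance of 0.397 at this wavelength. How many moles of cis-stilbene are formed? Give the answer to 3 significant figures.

1.90e-4 mol

Fraction absorbed: 1 − 10^(−0.397) = 0.5991.
Photons absorbed: 0.5991 × 5.98e-4 = 3.583e-4 mol.
Product: Φ × n_abs = 0.53 × 3.583e-4 = 1.899e-4 mol.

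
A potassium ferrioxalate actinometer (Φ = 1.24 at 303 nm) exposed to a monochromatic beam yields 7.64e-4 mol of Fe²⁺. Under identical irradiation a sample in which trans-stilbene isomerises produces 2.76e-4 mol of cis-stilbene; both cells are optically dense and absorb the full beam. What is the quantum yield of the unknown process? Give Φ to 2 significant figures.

Φ = 0.45

Photons absorbed by the actinometer: 7.64e-4 / 1.24 = 6.161e-4 mol.
Φ(unknown) = 2.76e-4 / 6.161e-4 = 0.45.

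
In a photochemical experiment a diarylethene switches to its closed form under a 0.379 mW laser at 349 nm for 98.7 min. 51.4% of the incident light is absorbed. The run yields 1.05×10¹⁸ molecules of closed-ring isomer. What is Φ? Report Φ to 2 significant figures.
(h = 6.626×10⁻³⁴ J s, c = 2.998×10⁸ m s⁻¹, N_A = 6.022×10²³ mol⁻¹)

Product: 1.05×10¹⁸ / 6.022×10²³ = 1.744×10⁻⁶ mol.
Photon energy at 349 nm: hc/λ = (6.626×10⁻³⁴)(2.998×10⁸)/(349×10⁻⁹) = 5.692×10⁻¹⁹ J.
Energy delivered: (0.379 mW)(5922 s) = 2.244 J.
Photons incident: 2.244 / 5.692×10⁻¹⁹ = 3.942×10¹⁸, i.e. 3.942×10¹⁸/6.022×10²³ = 6.546×10⁻⁶ mol.
Photons absorbed: 0.514 × 6.546×10⁻⁶ = 3.365×10⁻⁶ mol.
Φ = 1.744×10⁻⁶ mol / 3.365×10⁻⁶ mol photons = 0.52.

Φ = 0.52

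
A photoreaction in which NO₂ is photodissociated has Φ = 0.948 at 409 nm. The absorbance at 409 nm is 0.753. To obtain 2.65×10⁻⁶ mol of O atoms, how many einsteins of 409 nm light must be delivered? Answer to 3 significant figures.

3.39×10⁻⁶ einstein

Photons that must be absorbed: 2.65×10⁻⁶ / 0.948 = 2.795×10⁻⁶ mol.
Fraction absorbed: 1 − 10^(−0.753) = 0.8234.
Incident photons needed: 2.795×10⁻⁶ / 0.8234 = 3.394×10⁻⁶ mol.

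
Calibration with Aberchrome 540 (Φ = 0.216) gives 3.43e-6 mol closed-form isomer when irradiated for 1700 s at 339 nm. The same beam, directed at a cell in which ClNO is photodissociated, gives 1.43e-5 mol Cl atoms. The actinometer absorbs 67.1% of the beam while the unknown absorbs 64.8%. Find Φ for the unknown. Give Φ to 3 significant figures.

Φ = 0.932

Photons absorbed by the actinometer: 3.43e-6 / 0.216 = 1.588e-5 mol.
Incident flux: 1.588e-5 / 0.671 = 2.367e-5 einstein.
Absorbed by unknown: 0.648 × 2.367e-5 = 1.534e-5 mol.
Φ(unknown) = 1.43e-5 / 1.534e-5 = 0.932.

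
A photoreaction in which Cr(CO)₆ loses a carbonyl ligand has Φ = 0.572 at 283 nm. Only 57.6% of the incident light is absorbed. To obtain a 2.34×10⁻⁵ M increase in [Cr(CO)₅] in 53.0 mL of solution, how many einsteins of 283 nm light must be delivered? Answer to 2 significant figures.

Product: (2.34×10⁻⁵ M)(0.053 L) = 1.240×10⁻⁶ mol.
Photons that must be absorbed: 1.240×10⁻⁶ / 0.572 = 2.168×10⁻⁶ mol.
Incident photons needed: 2.168×10⁻⁶ / 0.576 = 3.764×10⁻⁶ mol.

3.8×10⁻⁶ einstein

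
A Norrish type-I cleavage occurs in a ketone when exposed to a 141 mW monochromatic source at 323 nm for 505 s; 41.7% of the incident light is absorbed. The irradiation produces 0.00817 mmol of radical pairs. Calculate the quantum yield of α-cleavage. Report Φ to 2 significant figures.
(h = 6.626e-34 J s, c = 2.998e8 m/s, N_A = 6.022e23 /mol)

Product: 0.00817 mmol = 8.17e-6 mol.
Photon energy at 323 nm: hc/λ = (6.626e-34)(2.998e8)/(323e-9) = 6.150e-19 J.
Energy delivered: (141 mW)(505 s) = 71.21 J.
Photons incident: 71.21 / 6.150e-19 = 1.158e20, i.e. 1.158e20/6.022e23 = 1.923e-4 mol.
Photons absorbed: 0.417 × 1.923e-4 = 8.019e-5 mol.
Φ = 8.17e-6 mol / 8.019e-5 mol photons = 0.10.

Φ = 0.10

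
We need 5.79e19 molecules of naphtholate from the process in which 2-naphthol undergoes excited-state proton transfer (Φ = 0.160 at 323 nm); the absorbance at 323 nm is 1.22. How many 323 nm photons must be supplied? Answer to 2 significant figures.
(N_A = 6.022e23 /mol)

Product: 5.79e19 / 6.022e23 = 9.615e-5 mol.
Photons that must be absorbed: 9.615e-5 / 0.160 = 6.009e-4 mol.
Fraction absorbed: 1 − 10^(−1.22) = 0.9397.
Incident photons needed: 6.009e-4 / 0.9397 = 6.395e-4 mol.
Photon count: 6.395e-4 × 6.022e23 = 3.9e20.

3.9e20 photons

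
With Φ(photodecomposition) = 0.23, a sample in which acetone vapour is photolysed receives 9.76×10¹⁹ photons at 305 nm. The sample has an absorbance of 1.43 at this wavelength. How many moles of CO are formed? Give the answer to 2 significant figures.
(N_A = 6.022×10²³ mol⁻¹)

Moles of photons: 9.76×10¹⁹ / 6.022×10²³ = 1.621×10⁻⁴ mol.
Fraction absorbed: 1 − 10^(−1.43) = 0.9628.
Photons absorbed: 0.9628 × 1.621×10⁻⁴ = 1.561×10⁻⁴ mol.
Product: Φ × n_abs = 0.23 × 1.561×10⁻⁴ = 3.590×10⁻⁵ mol.

3.6×10⁻⁵ mol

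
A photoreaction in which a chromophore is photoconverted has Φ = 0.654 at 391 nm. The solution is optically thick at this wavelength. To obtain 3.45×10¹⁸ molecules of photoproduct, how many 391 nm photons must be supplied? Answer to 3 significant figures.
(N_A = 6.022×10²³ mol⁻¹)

Product: 3.45×10¹⁸ / 6.022×10²³ = 5.729×10⁻⁶ mol.
Photons that must be absorbed: 5.729×10⁻⁶ / 0.654 = 8.760×10⁻⁶ mol.
Photon count: 8.760×10⁻⁶ × 6.022×10²³ = 5.28×10¹⁸.

5.28×10¹⁸ photons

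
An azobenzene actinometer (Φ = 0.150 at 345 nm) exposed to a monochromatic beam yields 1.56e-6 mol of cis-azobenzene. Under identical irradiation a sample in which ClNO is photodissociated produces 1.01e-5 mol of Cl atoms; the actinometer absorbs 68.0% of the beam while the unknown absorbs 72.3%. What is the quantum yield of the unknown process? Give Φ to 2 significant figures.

Φ = 0.91

Photons absorbed by the actinometer: 1.56e-6 / 0.150 = 1.040e-5 mol.
Incident flux: 1.040e-5 / 0.680 = 1.529e-5 einstein.
Absorbed by unknown: 0.723 × 1.529e-5 = 1.105e-5 mol.
Φ(unknown) = 1.01e-5 / 1.105e-5 = 0.91.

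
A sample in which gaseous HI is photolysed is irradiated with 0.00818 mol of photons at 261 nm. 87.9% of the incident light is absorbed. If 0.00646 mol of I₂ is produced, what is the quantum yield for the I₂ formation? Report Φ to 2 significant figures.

Photons absorbed: 0.879 × 0.00818 = 0.007190 mol.
Φ = 0.00646 mol / 0.007190 mol photons = 0.90.

Φ = 0.90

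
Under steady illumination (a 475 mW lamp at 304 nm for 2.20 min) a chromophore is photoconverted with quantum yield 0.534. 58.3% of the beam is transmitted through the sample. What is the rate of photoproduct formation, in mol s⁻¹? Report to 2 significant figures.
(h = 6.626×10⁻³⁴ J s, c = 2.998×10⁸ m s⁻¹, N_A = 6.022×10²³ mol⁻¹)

Photon energy at 304 nm: hc/λ = (6.626×10⁻³⁴)(2.998×10⁸)/(304×10⁻⁹) = 6.534×10⁻¹⁹ J.
Energy delivered: (475 mW)(132 s) = 62.70 J.
Photons incident: 62.70 / 6.534×10⁻¹⁹ = 9.596×10¹⁹, i.e. 9.596×10¹⁹/6.022×10²³ = 1.593×10⁻⁴ mol.
Fraction absorbed: 1 − 58.3/100 = 0.4170.
Photons absorbed: 0.4170 × 1.593×10⁻⁴ = 6.643×10⁻⁵ mol.
Product formed: 0.534 × 6.643×10⁻⁵ = 3.547×10⁻⁵ mol.
Rate: 3.547×10⁻⁵ / 132 s = 2.7×10⁻⁷ mol s⁻¹.

2.7×10⁻⁷ mol s⁻¹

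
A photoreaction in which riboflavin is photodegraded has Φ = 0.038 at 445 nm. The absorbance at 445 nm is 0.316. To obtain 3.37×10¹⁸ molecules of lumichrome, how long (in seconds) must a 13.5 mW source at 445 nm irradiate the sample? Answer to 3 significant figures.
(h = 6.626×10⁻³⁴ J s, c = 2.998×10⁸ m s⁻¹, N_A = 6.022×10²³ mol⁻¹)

Product: 3.37×10¹⁸ / 6.022×10²³ = 5.596×10⁻⁶ mol.
Photons that must be absorbed: 5.596×10⁻⁶ / 0.038 = 1.473×10⁻⁴ mol.
Fraction absorbed: 1 − 10^(−0.316) = 0.5169.
Incident photons needed: 1.473×10⁻⁴ / 0.5169 = 2.850×10⁻⁴ mol.
Photon energy: hc/λ = 4.464×10⁻¹⁹ J; per mole, 2.688×10⁵ J mol⁻¹.
Energy required: 2.850×10⁻⁴ × 2.688×10⁵ = 76.61 J.
Time: 76.61 J / 0.0135 W = 5670 s.

t ≈ 5670 s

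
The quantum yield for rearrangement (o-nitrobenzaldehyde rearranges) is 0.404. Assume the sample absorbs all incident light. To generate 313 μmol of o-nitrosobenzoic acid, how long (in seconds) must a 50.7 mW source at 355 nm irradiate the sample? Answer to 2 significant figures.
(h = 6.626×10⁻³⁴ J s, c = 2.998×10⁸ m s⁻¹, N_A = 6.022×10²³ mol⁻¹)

t ≈ 5100 s

Product: 313 μmol = 3.13×10⁻⁴ mol.
Photons that must be absorbed: 3.13×10⁻⁴ / 0.404 = 7.748×10⁻⁴ mol.
Photon energy: hc/λ = 5.596×10⁻¹⁹ J; per mole, 3.370×10⁵ J mol⁻¹.
Energy required: 7.748×10⁻⁴ × 3.370×10⁵ = 261.1 J.
Time: 261.1 J / 0.0507 W = 5100 s.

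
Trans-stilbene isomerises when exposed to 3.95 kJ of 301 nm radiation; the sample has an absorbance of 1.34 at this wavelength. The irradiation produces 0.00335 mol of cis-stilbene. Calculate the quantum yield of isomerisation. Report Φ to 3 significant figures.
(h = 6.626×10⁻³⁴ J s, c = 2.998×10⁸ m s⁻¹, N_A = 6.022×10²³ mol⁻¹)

Photon energy at 301 nm: hc/λ = (6.626×10⁻³⁴)(2.998×10⁸)/(301×10⁻⁹) = 6.600×10⁻¹⁹ J.
Incident energy: 3.95 kJ = 3950 J.
Photons incident: 3950 / 6.600×10⁻¹⁹ = 5.985×10²¹, i.e. 5.985×10²¹/6.022×10²³ = 0.009939 mol.
Fraction absorbed: 1 − 10^(−1.34) = 0.9543.
Photons absorbed: 0.9543 × 0.009939 = 0.009485 mol.
Φ = 0.00335 mol / 0.009485 mol photons = 0.353.

Φ = 0.353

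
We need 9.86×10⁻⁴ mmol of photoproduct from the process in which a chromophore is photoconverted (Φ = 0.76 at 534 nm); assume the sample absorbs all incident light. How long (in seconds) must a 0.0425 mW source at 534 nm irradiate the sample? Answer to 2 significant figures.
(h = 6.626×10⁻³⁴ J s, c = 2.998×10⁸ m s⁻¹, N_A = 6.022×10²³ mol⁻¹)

Product: 9.86×10⁻⁴ mmol = 9.86×10⁻⁷ mol.
Photons that must be absorbed: 9.86×10⁻⁷ / 0.76 = 1.297×10⁻⁶ mol.
Photon energy: hc/λ = 3.720×10⁻¹⁹ J; per mole, 2.240×10⁵ J mol⁻¹.
Energy required: 1.297×10⁻⁶ × 2.240×10⁵ = 0.2905 J.
Time: 0.2905 J / 4.25e-05 W = 6800 s.

t ≈ 6800 s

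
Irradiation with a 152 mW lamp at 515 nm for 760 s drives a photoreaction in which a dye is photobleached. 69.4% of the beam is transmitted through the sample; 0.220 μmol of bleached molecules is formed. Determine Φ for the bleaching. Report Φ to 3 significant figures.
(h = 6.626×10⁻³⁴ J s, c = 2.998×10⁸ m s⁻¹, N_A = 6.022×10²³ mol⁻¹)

Product: 0.220 μmol = 2.20×10⁻⁷ mol.
Photon energy at 515 nm: hc/λ = (6.626×10⁻³⁴)(2.998×10⁸)/(515×10⁻⁹) = 3.857×10⁻¹⁹ J.
Energy delivered: (152 mW)(760 s) = 115.5 J.
Photons incident: 115.5 / 3.857×10⁻¹⁹ = 2.995×10²⁰, i.e. 2.995×10²⁰/6.022×10²³ = 4.973×10⁻⁴ mol.
Fraction absorbed: 1 − 69.4/100 = 0.3060.
Photons absorbed: 0.3060 × 4.973×10⁻⁴ = 1.522×10⁻⁴ mol.
Φ = 2.20×10⁻⁷ mol / 1.522×10⁻⁴ mol photons = 0.00145.

Φ = 0.00145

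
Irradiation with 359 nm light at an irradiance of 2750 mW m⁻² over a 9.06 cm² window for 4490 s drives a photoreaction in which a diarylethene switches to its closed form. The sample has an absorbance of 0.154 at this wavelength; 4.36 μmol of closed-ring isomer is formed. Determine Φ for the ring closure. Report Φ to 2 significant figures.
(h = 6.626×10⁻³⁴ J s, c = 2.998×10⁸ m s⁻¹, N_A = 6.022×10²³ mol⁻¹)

Product: 4.36 μmol = 4.36×10⁻⁶ mol.
Photon energy at 359 nm: hc/λ = (6.626×10⁻³⁴)(2.998×10⁸)/(359×10⁻⁹) = 5.533×10⁻¹⁹ J.
Energy delivered: (2750 mW m⁻²)(9.06×10⁻⁴ m²)(4490 s) = 11.19 J.
Photons incident: 11.19 / 5.533×10⁻¹⁹ = 2.022×10¹⁹, i.e. 2.022×10¹⁹/6.022×10²³ = 3.358×10⁻⁵ mol.
Fraction absorbed: 1 − 10^(−0.154) = 0.2985.
Photons absorbed: 0.2985 × 3.358×10⁻⁵ = 1.002×10⁻⁵ mol.
Φ = 4.36×10⁻⁶ mol / 1.002×10⁻⁵ mol photons = 0.44.

Φ = 0.44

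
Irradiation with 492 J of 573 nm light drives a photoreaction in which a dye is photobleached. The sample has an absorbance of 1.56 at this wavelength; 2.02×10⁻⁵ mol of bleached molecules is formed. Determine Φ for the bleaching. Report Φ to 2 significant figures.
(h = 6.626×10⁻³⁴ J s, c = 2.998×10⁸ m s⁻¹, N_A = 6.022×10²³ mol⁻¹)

Photon energy at 573 nm: hc/λ = (6.626×10⁻³⁴)(2.998×10⁸)/(573×10⁻⁹) = 3.467×10⁻¹⁹ J.
Photons incident: 492 / 3.467×10⁻¹⁹ = 1.419×10²¹, i.e. 1.419×10²¹/6.022×10²³ = 0.002356 mol.
Fraction absorbed: 1 − 10^(−1.56) = 0.9725.
Photons absorbed: 0.9725 × 0.002356 = 0.002291 mol.
Φ = 2.02×10⁻⁵ mol / 0.002291 mol photons = 0.0088.

Φ = 0.0088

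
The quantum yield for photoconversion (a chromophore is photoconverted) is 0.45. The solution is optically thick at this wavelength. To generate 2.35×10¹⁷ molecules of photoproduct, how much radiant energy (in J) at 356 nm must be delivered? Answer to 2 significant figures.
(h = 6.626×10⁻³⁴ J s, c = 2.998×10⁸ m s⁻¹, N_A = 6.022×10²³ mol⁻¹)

Product: 2.35×10¹⁷ / 6.022×10²³ = 3.902×10⁻⁷ mol.
Photons that must be absorbed: 3.902×10⁻⁷ / 0.45 = 8.671×10⁻⁷ mol.
Photon energy: hc/λ = 5.580×10⁻¹⁹ J; per mole, 3.360×10⁵ J mol⁻¹.
Energy required: 8.671×10⁻⁷ × 3.360×10⁵ = 0.29 J.

0.29 J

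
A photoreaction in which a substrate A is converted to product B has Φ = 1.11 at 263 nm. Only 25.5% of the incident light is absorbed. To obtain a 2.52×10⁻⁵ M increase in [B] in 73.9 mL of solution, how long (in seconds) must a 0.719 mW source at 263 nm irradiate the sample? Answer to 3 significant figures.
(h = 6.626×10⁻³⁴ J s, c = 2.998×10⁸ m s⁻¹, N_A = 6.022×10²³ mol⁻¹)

Product: (2.52×10⁻⁵ M)(0.0739 L) = 1.862×10⁻⁶ mol.
Photons that must be absorbed: 1.862×10⁻⁶ / 1.11 = 1.677×10⁻⁶ mol.
Incident photons needed: 1.677×10⁻⁶ / 0.255 = 6.576×10⁻⁶ mol.
Photon energy: hc/λ = 7.553×10⁻¹⁹ J; per mole, 4.548×10⁵ J mol⁻¹.
Energy required: 6.576×10⁻⁶ × 4.548×10⁵ = 2.991 J.
Time: 2.991 J / 0.000719 W = 4160 s.

t ≈ 4160 s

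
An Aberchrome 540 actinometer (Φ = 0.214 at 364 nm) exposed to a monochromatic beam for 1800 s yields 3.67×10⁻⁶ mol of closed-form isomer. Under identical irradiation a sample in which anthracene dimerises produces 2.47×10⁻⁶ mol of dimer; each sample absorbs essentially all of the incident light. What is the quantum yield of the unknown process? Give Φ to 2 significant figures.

Photons absorbed by the actinometer: 3.67×10⁻⁶ / 0.214 = 1.715×10⁻⁵ mol.
Φ(unknown) = 2.47×10⁻⁶ / 1.715×10⁻⁵ = 0.14.

Φ = 0.14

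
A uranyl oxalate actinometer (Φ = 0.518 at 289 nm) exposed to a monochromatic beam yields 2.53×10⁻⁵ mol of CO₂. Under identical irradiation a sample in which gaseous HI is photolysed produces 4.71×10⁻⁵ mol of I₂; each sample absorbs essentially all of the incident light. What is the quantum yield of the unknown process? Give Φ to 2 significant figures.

Photons absorbed by the actinometer: 2.53×10⁻⁵ / 0.518 = 4.884×10⁻⁵ mol.
Φ(unknown) = 4.71×10⁻⁵ / 4.884×10⁻⁵ = 0.96.

Φ = 0.96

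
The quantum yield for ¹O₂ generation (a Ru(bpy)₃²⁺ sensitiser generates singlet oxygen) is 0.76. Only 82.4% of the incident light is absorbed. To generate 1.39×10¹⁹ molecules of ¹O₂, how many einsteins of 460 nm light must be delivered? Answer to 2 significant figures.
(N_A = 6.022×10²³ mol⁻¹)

3.7×10⁻⁵ einstein

Product: 1.39×10¹⁹ / 6.022×10²³ = 2.308×10⁻⁵ mol.
Photons that must be absorbed: 2.308×10⁻⁵ / 0.76 = 3.037×10⁻⁵ mol.
Incident photons needed: 3.037×10⁻⁵ / 0.824 = 3.686×10⁻⁵ mol.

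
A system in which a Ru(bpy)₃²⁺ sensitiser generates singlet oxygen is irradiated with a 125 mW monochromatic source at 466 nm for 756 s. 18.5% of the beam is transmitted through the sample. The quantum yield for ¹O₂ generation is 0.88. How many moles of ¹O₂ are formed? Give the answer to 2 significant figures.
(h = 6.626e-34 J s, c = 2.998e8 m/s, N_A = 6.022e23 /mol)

2.6e-4 mol

Photon energy at 466 nm: hc/λ = (6.626e-34)(2.998e8)/(466e-9) = 4.263e-19 J.
Energy delivered: (125 mW)(756 s) = 94.50 J.
Photons incident: 94.50 / 4.263e-19 = 2.217e20, i.e. 2.217e20/6.022e23 = 3.682e-4 mol.
Fraction absorbed: 1 − 18.5/100 = 0.8150.
Photons absorbed: 0.8150 × 3.682e-4 = 3.001e-4 mol.
Product: Φ × n_abs = 0.88 × 3.001e-4 = 2.641e-4 mol.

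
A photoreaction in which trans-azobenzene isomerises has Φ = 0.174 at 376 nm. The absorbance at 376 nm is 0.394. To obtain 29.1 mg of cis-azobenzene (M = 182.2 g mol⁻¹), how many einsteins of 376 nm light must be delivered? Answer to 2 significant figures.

0.0015 einstein

Product: 29.1 mg / 182.2 g mol⁻¹ = 1.597×10⁻⁴ mol.
Photons that must be absorbed: 1.597×10⁻⁴ / 0.174 = 9.178×10⁻⁴ mol.
Fraction absorbed: 1 − 10^(−0.394) = 0.5964.
Incident photons needed: 9.178×10⁻⁴ / 0.5964 = 0.001539 mol.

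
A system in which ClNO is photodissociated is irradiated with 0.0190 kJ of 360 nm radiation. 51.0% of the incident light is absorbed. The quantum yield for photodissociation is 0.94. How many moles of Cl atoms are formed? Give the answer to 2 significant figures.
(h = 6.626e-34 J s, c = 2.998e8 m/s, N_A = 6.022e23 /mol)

Photon energy at 360 nm: hc/λ = (6.626e-34)(2.998e8)/(360e-9) = 5.518e-19 J.
Incident energy: 0.0190 kJ = 19.0 J.
Photons incident: 19.0 / 5.518e-19 = 3.443e19, i.e. 3.443e19/6.022e23 = 5.717e-5 mol.
Photons absorbed: 0.510 × 5.717e-5 = 2.916e-5 mol.
Product: Φ × n_abs = 0.94 × 2.916e-5 = 2.741e-5 mol.

2.7e-5 mol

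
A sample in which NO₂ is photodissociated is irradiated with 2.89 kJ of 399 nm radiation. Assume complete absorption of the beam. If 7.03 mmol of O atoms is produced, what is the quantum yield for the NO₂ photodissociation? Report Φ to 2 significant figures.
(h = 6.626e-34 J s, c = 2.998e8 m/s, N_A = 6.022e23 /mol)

Φ = 0.73

Product: 7.03 mmol = 0.00703 mol.
Photon energy at 399 nm: hc/λ = (6.626e-34)(2.998e8)/(399e-9) = 4.979e-19 J.
Incident energy: 2.89 kJ = 2890 J.
Photons incident: 2890 / 4.979e-19 = 5.804e21, i.e. 5.804e21/6.022e23 = 0.009638 mol.
Φ = 0.00703 mol / 0.009638 mol photons = 0.73.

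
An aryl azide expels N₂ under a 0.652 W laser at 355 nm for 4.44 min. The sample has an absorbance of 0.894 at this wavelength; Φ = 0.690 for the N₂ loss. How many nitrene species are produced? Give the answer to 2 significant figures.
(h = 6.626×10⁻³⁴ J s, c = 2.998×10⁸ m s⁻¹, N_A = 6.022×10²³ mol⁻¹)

1.9×10²⁰ species

Photon energy at 355 nm: hc/λ = (6.626×10⁻³⁴)(2.998×10⁸)/(355×10⁻⁹) = 5.596×10⁻¹⁹ J.
Energy delivered: (0.652 W)(266.4 s) = 173.7 J.
Photons incident: 173.7 / 5.596×10⁻¹⁹ = 3.104×10²⁰, i.e. 3.104×10²⁰/6.022×10²³ = 5.154×10⁻⁴ mol.
Fraction absorbed: 1 − 10^(−0.894) = 0.8724.
Photons absorbed: 0.8724 × 5.154×10⁻⁴ = 4.496×10⁻⁴ mol.
Product: Φ × n_abs = 0.690 × 4.496×10⁻⁴ = 3.102×10⁻⁴ mol.
As a count: 3.102×10⁻⁴ × 6.022×10²³ = 1.9×10²⁰.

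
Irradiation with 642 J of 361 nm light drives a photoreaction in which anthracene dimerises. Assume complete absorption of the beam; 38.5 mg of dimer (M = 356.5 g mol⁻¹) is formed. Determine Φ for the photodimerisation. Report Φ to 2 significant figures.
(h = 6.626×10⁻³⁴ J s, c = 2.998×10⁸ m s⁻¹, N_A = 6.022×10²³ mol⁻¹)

Product: 38.5 mg / 356.5 g mol⁻¹ = 1.080×10⁻⁴ mol.
Photon energy at 361 nm: hc/λ = (6.626×10⁻³⁴)(2.998×10⁸)/(361×10⁻⁹) = 5.503×10⁻¹⁹ J.
Photons incident: 642 / 5.503×10⁻¹⁹ = 1.167×10²¹, i.e. 1.167×10²¹/6.022×10²³ = 0.001938 mol.
Φ = 1.080×10⁻⁴ mol / 0.001938 mol photons = 0.056.

Φ = 0.056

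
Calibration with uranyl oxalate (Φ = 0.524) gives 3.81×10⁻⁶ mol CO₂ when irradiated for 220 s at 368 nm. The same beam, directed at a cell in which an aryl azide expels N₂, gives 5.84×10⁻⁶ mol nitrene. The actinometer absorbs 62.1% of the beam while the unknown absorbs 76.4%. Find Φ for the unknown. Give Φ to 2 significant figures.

Φ = 0.65

Photons absorbed by the actinometer: 3.81×10⁻⁶ / 0.524 = 7.271×10⁻⁶ mol.
Incident flux: 7.271×10⁻⁶ / 0.621 = 1.171×10⁻⁵ einstein.
Absorbed by unknown: 0.764 × 1.171×10⁻⁵ = 8.946×10⁻⁶ mol.
Φ(unknown) = 5.84×10⁻⁶ / 8.946×10⁻⁶ = 0.65.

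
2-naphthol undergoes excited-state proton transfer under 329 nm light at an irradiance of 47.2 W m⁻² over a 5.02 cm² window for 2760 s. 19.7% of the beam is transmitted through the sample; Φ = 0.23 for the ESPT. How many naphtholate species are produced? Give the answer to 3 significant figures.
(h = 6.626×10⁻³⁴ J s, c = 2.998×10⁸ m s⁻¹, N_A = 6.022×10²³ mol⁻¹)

2.00×10¹⁹ species

Photon energy at 329 nm: hc/λ = (6.626×10⁻³⁴)(2.998×10⁸)/(329×10⁻⁹) = 6.038×10⁻¹⁹ J.
Energy delivered: (47.2 W m⁻²)(5.02×10⁻⁴ m²)(2760 s) = 65.40 J.
Photons incident: 65.40 / 6.038×10⁻¹⁹ = 1.083×10²⁰, i.e. 1.083×10²⁰/6.022×10²³ = 1.798×10⁻⁴ mol.
Fraction absorbed: 1 − 19.7/100 = 0.8030.
Photons absorbed: 0.8030 × 1.798×10⁻⁴ = 1.444×10⁻⁴ mol.
Product: Φ × n_abs = 0.23 × 1.444×10⁻⁴ = 3.321×10⁻⁵ mol.
As a count: 3.321×10⁻⁵ × 6.022×10²³ = 2.00×10¹⁹.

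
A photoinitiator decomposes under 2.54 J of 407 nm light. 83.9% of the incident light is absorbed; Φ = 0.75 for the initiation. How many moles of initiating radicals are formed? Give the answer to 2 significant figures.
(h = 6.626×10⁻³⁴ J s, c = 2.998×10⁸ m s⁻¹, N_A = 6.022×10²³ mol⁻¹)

5.4×10⁻⁶ mol

Photon energy at 407 nm: hc/λ = (6.626×10⁻³⁴)(2.998×10⁸)/(407×10⁻⁹) = 4.881×10⁻¹⁹ J.
Photons incident: 2.54 / 4.881×10⁻¹⁹ = 5.204×10¹⁸, i.e. 5.204×10¹⁸/6.022×10²³ = 8.642×10⁻⁶ mol.
Photons absorbed: 0.839 × 8.642×10⁻⁶ = 7.251×10⁻⁶ mol.
Product: Φ × n_abs = 0.75 × 7.251×10⁻⁶ = 5.438×10⁻⁶ mol.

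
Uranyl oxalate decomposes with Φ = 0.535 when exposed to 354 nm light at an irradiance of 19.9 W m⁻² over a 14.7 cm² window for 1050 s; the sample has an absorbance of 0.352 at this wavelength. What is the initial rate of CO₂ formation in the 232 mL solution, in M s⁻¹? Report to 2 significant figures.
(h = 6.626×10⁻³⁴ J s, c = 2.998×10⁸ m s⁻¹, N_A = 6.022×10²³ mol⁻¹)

Photon energy at 354 nm: hc/λ = (6.626×10⁻³⁴)(2.998×10⁸)/(354×10⁻⁹) = 5.612×10⁻¹⁹ J.
Energy delivered: (19.9 W m⁻²)(14.7×10⁻⁴ m²)(1050 s) = 30.72 J.
Photons incident: 30.72 / 5.612×10⁻¹⁹ = 5.474×10¹⁹, i.e. 5.474×10¹⁹/6.022×10²³ = 9.090×10⁻⁵ mol.
Fraction absorbed: 1 − 10^(−0.352) = 0.5554.
Photons absorbed: 0.5554 × 9.090×10⁻⁵ = 5.049×10⁻⁵ mol.
Product formed: 0.535 × 5.049×10⁻⁵ = 2.701×10⁻⁵ mol.
Rate: 2.701×10⁻⁵ mol / (1050 s × 0.232 L) = 1.1×10⁻⁷ M s⁻¹.

1.1×10⁻⁷ M s⁻¹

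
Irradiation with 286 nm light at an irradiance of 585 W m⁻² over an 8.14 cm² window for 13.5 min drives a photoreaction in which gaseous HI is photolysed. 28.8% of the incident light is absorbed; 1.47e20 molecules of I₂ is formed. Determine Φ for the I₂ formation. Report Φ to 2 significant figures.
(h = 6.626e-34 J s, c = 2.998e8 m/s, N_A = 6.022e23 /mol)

Product: 1.47e20 / 6.022e23 = 2.441e-4 mol.
Photon energy at 286 nm: hc/λ = (6.626e-34)(2.998e8)/(286e-9) = 6.946e-19 J.
Energy delivered: (585 W m⁻²)(8.14e-4 m²)(810 s) = 385.7 J.
Photons incident: 385.7 / 6.946e-19 = 5.553e20, i.e. 5.553e20/6.022e23 = 9.221e-4 mol.
Photons absorbed: 0.288 × 9.221e-4 = 2.656e-4 mol.
Φ = 2.441e-4 mol / 2.656e-4 mol photons = 0.92.

Φ = 0.92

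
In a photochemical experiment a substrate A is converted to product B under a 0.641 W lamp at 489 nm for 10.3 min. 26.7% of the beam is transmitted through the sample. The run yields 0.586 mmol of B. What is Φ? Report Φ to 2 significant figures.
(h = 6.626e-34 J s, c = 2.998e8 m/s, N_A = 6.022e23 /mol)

Φ = 0.49

Product: 0.586 mmol = 5.86e-4 mol.
Photon energy at 489 nm: hc/λ = (6.626e-34)(2.998e8)/(489e-9) = 4.062e-19 J.
Energy delivered: (0.641 W)(618 s) = 396.1 J.
Photons incident: 396.1 / 4.062e-19 = 9.751e20, i.e. 9.751e20/6.022e23 = 0.001619 mol.
Fraction absorbed: 1 − 26.7/100 = 0.7330.
Photons absorbed: 0.7330 × 0.001619 = 0.001187 mol.
Φ = 5.86e-4 mol / 0.001187 mol photons = 0.49.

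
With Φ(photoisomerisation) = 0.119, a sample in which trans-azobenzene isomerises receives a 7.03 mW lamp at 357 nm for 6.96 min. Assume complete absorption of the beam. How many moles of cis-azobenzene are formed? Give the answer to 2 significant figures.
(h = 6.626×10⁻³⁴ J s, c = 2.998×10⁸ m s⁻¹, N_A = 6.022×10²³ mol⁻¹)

1.0×10⁻⁶ mol

Photon energy at 357 nm: hc/λ = (6.626×10⁻³⁴)(2.998×10⁸)/(357×10⁻⁹) = 5.564×10⁻¹⁹ J.
Energy delivered: (7.03 mW)(417.6 s) = 2.936 J.
Photons incident: 2.936 / 5.564×10⁻¹⁹ = 5.277×10¹⁸, i.e. 5.277×10¹⁸/6.022×10²³ = 8.763×10⁻⁶ mol.
Product: Φ × n_abs = 0.119 × 8.763×10⁻⁶ = 1.043×10⁻⁶ mol.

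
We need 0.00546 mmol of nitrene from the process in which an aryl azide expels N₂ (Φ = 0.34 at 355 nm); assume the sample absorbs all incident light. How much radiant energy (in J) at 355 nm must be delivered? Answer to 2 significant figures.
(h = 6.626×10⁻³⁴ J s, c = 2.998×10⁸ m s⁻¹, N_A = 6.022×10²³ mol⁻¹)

Product: 0.00546 mmol = 5.46×10⁻⁶ mol.
Photons that must be absorbed: 5.46×10⁻⁶ / 0.34 = 1.606×10⁻⁵ mol.
Photon energy: hc/λ = 5.596×10⁻¹⁹ J; per mole, 3.370×10⁵ J mol⁻¹.
Energy required: 1.606×10⁻⁵ × 3.370×10⁵ = 5.4 J.

5.4 J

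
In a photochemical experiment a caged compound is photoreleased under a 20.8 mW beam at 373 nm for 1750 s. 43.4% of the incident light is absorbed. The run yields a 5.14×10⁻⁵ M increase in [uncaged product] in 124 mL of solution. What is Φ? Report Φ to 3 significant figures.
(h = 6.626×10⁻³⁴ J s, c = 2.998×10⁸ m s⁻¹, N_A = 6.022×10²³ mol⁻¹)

Φ = 0.129

Product: (5.14×10⁻⁵ M)(0.124 L) = 6.374×10⁻⁶ mol.
Photon energy at 373 nm: hc/λ = (6.626×10⁻³⁴)(2.998×10⁸)/(373×10⁻⁹) = 5.326×10⁻¹⁹ J.
Energy delivered: (20.8 mW)(1750 s) = 36.40 J.
Photons incident: 36.40 / 5.326×10⁻¹⁹ = 6.834×10¹⁹, i.e. 6.834×10¹⁹/6.022×10²³ = 1.135×10⁻⁴ mol.
Photons absorbed: 0.434 × 1.135×10⁻⁴ = 4.926×10⁻⁵ mol.
Φ = 6.374×10⁻⁶ mol / 4.926×10⁻⁵ mol photons = 0.129.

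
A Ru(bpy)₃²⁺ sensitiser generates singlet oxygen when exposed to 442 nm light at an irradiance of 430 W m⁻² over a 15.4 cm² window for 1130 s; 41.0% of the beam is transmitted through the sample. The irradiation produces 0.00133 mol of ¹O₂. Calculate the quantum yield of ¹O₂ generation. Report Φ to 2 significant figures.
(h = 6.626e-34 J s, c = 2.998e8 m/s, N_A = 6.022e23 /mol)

Photon energy at 442 nm: hc/λ = (6.626e-34)(2.998e8)/(442e-9) = 4.494e-19 J.
Energy delivered: (430 W m⁻²)(15.4e-4 m²)(1130 s) = 748.3 J.
Photons incident: 748.3 / 4.494e-19 = 1.665e21, i.e. 1.665e21/6.022e23 = 0.002765 mol.
Fraction absorbed: 1 − 41.0/100 = 0.5900.
Photons absorbed: 0.5900 × 0.002765 = 0.001631 mol.
Φ = 0.00133 mol / 0.001631 mol photons = 0.82.

Φ = 0.82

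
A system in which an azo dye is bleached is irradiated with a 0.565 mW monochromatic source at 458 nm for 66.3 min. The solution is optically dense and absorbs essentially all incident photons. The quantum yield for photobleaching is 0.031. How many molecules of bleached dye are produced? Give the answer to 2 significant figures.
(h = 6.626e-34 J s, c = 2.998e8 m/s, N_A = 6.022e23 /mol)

1.6e17 molecules

Photon energy at 458 nm: hc/λ = (6.626e-34)(2.998e8)/(458e-9) = 4.337e-19 J.
Energy delivered: (0.565 mW)(3978 s) = 2.248 J.
Photons incident: 2.248 / 4.337e-19 = 5.183e18, i.e. 5.183e18/6.022e23 = 8.607e-6 mol.
Product: Φ × n_abs = 0.031 × 8.607e-6 = 2.668e-7 mol.
As a count: 2.668e-7 × 6.022e23 = 1.6e17.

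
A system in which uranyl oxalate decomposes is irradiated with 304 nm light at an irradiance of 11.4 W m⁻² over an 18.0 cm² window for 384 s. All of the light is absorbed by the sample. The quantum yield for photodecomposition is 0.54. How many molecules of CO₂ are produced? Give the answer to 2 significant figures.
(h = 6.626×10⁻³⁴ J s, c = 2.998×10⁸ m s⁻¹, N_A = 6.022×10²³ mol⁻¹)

Photon energy at 304 nm: hc/λ = (6.626×10⁻³⁴)(2.998×10⁸)/(304×10⁻⁹) = 6.534×10⁻¹⁹ J.
Energy delivered: (11.4 W m⁻²)(18.0×10⁻⁴ m²)(384 s) = 7.880 J.
Photons incident: 7.880 / 6.534×10⁻¹⁹ = 1.206×10¹⁹, i.e. 1.206×10¹⁹/6.022×10²³ = 2.003×10⁻⁵ mol.
Product: Φ × n_abs = 0.54 × 2.003×10⁻⁵ = 1.082×10⁻⁵ mol.
As a count: 1.082×10⁻⁵ × 6.022×10²³ = 6.5×10¹⁸.

6.5×10¹⁸ molecules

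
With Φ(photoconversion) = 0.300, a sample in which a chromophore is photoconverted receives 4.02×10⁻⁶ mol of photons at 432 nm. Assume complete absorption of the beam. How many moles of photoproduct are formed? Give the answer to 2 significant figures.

Product: Φ × n_abs = 0.300 × 4.02×10⁻⁶ = 1.206×10⁻⁶ mol.

1.2×10⁻⁶ mol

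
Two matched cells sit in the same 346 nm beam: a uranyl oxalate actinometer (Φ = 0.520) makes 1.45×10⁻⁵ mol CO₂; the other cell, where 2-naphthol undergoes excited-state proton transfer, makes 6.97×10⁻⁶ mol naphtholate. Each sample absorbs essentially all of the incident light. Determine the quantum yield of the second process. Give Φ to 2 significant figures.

Photons absorbed by the actinometer: 1.45×10⁻⁵ / 0.520 = 2.788×10⁻⁵ mol.
Φ(unknown) = 6.97×10⁻⁶ / 2.788×10⁻⁵ = 0.25.

Φ = 0.25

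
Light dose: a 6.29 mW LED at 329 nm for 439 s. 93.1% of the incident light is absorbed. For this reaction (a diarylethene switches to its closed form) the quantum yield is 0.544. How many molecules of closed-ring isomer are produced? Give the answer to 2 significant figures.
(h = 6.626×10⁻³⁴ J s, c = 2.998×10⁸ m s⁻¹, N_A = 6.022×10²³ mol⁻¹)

Photon energy at 329 nm: hc/λ = (6.626×10⁻³⁴)(2.998×10⁸)/(329×10⁻⁹) = 6.038×10⁻¹⁹ J.
Energy delivered: (6.29 mW)(439 s) = 2.761 J.
Photons incident: 2.761 / 6.038×10⁻¹⁹ = 4.573×10¹⁸, i.e. 4.573×10¹⁸/6.022×10²³ = 7.594×10⁻⁶ mol.
Photons absorbed: 0.931 × 7.594×10⁻⁶ = 7.070×10⁻⁶ mol.
Product: Φ × n_abs = 0.544 × 7.070×10⁻⁶ = 3.846×10⁻⁶ mol.
As a count: 3.846×10⁻⁶ × 6.022×10²³ = 2.3×10¹⁸.

2.3×10¹⁸ molecules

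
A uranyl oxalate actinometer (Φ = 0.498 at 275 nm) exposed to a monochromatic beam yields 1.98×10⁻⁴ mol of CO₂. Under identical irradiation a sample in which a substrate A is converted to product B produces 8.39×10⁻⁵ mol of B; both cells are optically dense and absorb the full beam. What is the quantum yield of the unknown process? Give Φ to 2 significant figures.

Φ = 0.21

Photons absorbed by the actinometer: 1.98×10⁻⁴ / 0.498 = 3.976×10⁻⁴ mol.
Φ(unknown) = 8.39×10⁻⁵ / 3.976×10⁻⁴ = 0.21.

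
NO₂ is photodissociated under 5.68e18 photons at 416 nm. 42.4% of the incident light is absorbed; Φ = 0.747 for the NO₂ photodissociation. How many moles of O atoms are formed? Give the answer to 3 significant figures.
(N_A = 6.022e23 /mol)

Moles of photons: 5.68e18 / 6.022e23 = 9.432e-6 mol.
Photons absorbed: 0.424 × 9.432e-6 = 3.999e-6 mol.
Product: Φ × n_abs = 0.747 × 3.999e-6 = 2.987e-6 mol.

2.99e-6 mol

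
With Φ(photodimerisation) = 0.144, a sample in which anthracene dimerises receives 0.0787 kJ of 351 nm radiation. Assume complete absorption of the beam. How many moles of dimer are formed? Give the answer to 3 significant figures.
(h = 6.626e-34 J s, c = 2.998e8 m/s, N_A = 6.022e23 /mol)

3.33e-5 mol

Photon energy at 351 nm: hc/λ = (6.626e-34)(2.998e8)/(351e-9) = 5.659e-19 J.
Incident energy: 0.0787 kJ = 78.7 J.
Photons incident: 78.7 / 5.659e-19 = 1.391e20, i.e. 1.391e20/6.022e23 = 2.310e-4 mol.
Product: Φ × n_abs = 0.144 × 2.310e-4 = 3.326e-5 mol.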